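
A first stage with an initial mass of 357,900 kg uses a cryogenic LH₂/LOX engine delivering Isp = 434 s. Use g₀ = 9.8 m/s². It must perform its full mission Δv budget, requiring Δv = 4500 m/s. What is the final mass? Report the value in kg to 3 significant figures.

v_e = Isp · g₀ = 434 × 9.8 = 4253.2 m/s.
Rocket equation: m₀/m_f = exp(Δv / v_e) = exp(4500 / 4253.2) = exp(1.0580) = 2.8807.
m_f = m₀ / 2.8807 = 357,900 / 2.8807 = 124,241 kg.

final mass ≈ 124000 kg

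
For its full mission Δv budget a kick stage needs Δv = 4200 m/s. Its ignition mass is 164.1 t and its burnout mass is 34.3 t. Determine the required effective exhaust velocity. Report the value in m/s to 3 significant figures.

v_e ≈ 2680 m/s

ln(m₀/m_f) = ln(164100/34300) = ln(4.784) = 1.5653.
From the ideal rocket equation, v_e = Δv / ln(m₀/m_f) = 4200 / 1.5653 = 2683.1 m/s.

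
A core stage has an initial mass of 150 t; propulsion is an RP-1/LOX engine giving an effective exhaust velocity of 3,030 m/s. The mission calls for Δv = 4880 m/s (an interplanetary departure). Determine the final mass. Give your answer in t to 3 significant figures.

Using Δv = v_e ln(m₀/m_f): m₀/m_f = exp(Δv / v_e) = exp(4880 / 3030.0) = exp(1.6106) = 5.0056.
m_f = m₀ / 5.0056 = 150 / 5.0056 = 29.9664 t.

final mass ≈ 30.0 t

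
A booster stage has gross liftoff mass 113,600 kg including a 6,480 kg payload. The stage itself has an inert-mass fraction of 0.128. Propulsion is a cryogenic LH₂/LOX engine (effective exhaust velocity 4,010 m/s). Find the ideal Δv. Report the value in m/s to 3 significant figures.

Δv ≈ 6930 m/s

Stage wet mass = m₀ − payload = 113,600 − 6,480 = 107,120 kg.
Stage dry mass = ε × stage wet mass = 0.128 × 107,120 = 13,711.4 kg.
Burnout mass m_f = stage dry + payload = 13,711.4 + 6,480 = 20,191.4 kg.
Δv = v_e · ln(113,600/20,191.4) = 4010.0 × ln(5.626) = 4010.0 × 1.7274 ≈ 6927 m/s.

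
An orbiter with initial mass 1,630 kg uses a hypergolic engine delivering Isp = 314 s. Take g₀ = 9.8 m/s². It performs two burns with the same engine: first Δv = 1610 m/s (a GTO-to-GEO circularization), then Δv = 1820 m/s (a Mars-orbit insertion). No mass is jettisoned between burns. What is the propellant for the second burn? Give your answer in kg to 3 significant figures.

propellant for the second burn ≈ 431 kg

v_e = Isp · g₀ = 314 × 9.8 = 3077.2 m/s.
After the first burn: m = 1630 × exp(−1610/3077.2) = 1630 × 0.59262 = 965.971 kg.
After the second burn: m = 965.971 × exp(−1820/3077.2) = 965.971 × 0.55353 = 534.694 kg.
Second-burn propellant = 965.971 − 534.694 = 431.277 kg.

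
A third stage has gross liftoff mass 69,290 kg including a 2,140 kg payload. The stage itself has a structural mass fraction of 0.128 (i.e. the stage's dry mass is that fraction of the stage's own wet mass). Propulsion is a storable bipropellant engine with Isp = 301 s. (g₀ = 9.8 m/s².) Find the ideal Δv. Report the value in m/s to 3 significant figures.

Stage wet mass = m₀ − payload = 69,290 − 2,140 = 67,150 kg.
Stage dry mass = ε × stage wet mass = 0.128 × 67,150 = 8,595.2 kg.
Burnout mass m_f = stage dry + payload = 8,595.2 + 2,140 = 10,735.2 kg.
v_e = Isp · g₀ = 301 × 9.8 = 2949.8 m/s.
Δv = v_e · ln(69,290/10,735.2) = 2949.8 × ln(6.454) = 2949.8 × 1.8648 ≈ 5501 m/s.

Δv ≈ 5500 m/s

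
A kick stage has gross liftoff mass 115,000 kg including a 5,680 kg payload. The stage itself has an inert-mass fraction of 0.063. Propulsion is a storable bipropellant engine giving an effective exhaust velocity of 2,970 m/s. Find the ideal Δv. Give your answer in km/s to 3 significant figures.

Stage wet mass = m₀ − payload = 115,000 − 5,680 = 109,320 kg.
Stage dry mass = ε × stage wet mass = 0.063 × 109,320 = 6,887.16 kg.
Burnout mass m_f = stage dry + payload = 6,887.16 + 5,680 = 12,567.16 kg.
By the Tsiolkovsky rocket equation, Δv = v_e · ln(115,000/12,567.16) = 2970.0 × ln(9.151) = 2970.0 × 2.2138 ≈ 6575 m/s.

Δv ≈ 6.58 km/s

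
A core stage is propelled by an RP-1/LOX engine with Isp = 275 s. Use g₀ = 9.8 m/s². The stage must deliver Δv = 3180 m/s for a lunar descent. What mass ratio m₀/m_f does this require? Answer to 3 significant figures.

v_e = Isp · g₀ = 275 × 9.8 = 2695.0 m/s.
m₀/m_f = exp(Δv / v_e) = exp(3180 / 2695.0) = exp(1.1800) = 3.2543.

mass ratio ≈ 3.25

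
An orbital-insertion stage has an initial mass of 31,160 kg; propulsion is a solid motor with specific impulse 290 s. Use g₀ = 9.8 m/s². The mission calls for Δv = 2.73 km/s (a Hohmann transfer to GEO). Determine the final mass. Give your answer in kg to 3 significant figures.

final mass ≈ 11900 kg

v_e = Isp · g₀ = 290 × 9.8 = 2842.0 m/s.
Using Δv = v_e ln(m₀/m_f): m₀/m_f = exp(Δv / v_e) = exp(2730 / 2842.0) = exp(0.9606) = 2.6132.
m_f = m₀ / 2.6132 = 31,160 / 2.6132 = 11,924.1 kg.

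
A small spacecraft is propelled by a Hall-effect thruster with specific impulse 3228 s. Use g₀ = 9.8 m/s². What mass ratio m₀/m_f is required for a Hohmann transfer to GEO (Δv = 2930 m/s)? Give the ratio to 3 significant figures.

mass ratio ≈ 1.10

v_e = Isp · g₀ = 3228 × 9.8 = 31634.4 m/s.
m₀/m_f = exp(Δv / v_e) = exp(2930 / 31634.4) = exp(0.0926) = 1.0970.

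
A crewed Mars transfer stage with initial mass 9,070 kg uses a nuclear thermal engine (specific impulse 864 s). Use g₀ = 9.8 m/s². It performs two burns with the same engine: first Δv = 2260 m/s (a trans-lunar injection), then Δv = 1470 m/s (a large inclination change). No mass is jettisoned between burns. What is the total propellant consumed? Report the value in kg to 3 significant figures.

total propellant consumed ≈ 3230 kg

v_e = Isp · g₀ = 864 × 9.8 = 8467.2 m/s.
After the first burn: m = 9070 × exp(−2260/8467.2) = 9070 × 0.76574 = 6,945.26 kg.
After the second burn: m = 6,945.26 × exp(−1470/8467.2) = 6,945.26 × 0.84062 = 5,838.32 kg.
Total propellant = m₀ − m_final = 9070 − 5,838.32 = 3,231.68 kg.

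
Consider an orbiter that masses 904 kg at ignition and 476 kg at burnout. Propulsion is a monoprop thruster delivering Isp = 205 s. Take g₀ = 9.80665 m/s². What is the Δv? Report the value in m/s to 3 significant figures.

Δv ≈ 1290 m/s

v_e = Isp · g₀ = 205 × 9.80665 = 2010.4 m/s.
By the Tsiolkovsky rocket equation, Δv = v_e · ln(m₀/m_f) = 2010.4 × ln(1.899) = 2010.4 × 0.6414 ≈ 1289.5 m/s.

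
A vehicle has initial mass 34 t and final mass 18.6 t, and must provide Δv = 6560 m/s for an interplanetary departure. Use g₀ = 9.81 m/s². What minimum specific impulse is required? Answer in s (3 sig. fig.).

Isp ≈ 1110 s

ln(m₀/m_f) = ln(34000/18600) = ln(1.828) = 0.6032.
v_e = Δv / ln(m₀/m_f) = 6560 / 0.6032 = 10875.4 m/s.
Isp = v_e / g₀ = 10875.4 / 9.81 = 1108.6 s.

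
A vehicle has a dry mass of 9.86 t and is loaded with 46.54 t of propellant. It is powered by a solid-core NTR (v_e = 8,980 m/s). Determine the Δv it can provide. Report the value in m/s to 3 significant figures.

m₀ = m_dry + m_prop = 9.86 + 46.54 = 56.4 t.
From the ideal rocket equation, Δv = v_e · ln(m₀/m_f) = 8980.0 × ln(5.72) = 8980.0 × 1.7440 ≈ 15661.0 m/s.

Δv ≈ 15700 m/s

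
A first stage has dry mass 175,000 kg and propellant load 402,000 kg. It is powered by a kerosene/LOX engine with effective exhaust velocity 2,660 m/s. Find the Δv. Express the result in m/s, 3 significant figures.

m₀ = m_dry + m_prop = 175,000 + 402,000 = 577,000 kg.
Δv = v_e · ln(m₀/m_f) = 2660.0 × ln(3.297) = 2660.0 × 1.1931 ≈ 3173.5 m/s.

Δv ≈ 3170 m/s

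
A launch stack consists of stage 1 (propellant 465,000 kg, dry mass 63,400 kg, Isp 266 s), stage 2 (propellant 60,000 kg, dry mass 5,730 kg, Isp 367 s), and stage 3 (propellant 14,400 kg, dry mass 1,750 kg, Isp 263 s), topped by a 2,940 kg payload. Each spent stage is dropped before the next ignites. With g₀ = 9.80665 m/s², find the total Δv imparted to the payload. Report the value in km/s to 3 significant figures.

Δv ≈ 11.7 km/s

Ignition mass of stage 1 = 465,000+63,400 + 60,000+5,730 + 14,400+1,750 + 2,940 = 613,220 kg.
Stage 1: m₀ = 613,220 kg, m_f = 613,220 − 465,000 = 148,220 kg; Δv = 266×9.80665×ln(4.137) = 2608.6×1.4200 ≈ 3704 m/s.
Stage 2: m₀ = 84,820 kg, m_f = 84,820 − 60,000 = 24,820 kg; Δv = 367×9.80665×ln(3.417) = 3599.0×1.2289 ≈ 4423 m/s.
Stage 3: m₀ = 19,090 kg, m_f = 19,090 − 14,400 = 4,690 kg; Δv = 263×9.80665×ln(4.07) = 2579.1×1.4037 ≈ 3620 m/s.
Total Δv = 3704 + 4423 + 3620 = 11747 m/s.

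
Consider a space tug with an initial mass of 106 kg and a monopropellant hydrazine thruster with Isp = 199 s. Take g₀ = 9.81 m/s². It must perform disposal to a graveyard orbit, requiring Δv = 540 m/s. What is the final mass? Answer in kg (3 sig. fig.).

final mass ≈ 80.4 kg

v_e = Isp · g₀ = 199 × 9.81 = 1952.2 m/s.
From the ideal rocket equation, m₀/m_f = exp(Δv / v_e) = exp(540 / 1952.2) = exp(0.2766) = 1.3187.
m_f = m₀ / 1.3187 = 106 / 1.3187 = 80.3822 kg.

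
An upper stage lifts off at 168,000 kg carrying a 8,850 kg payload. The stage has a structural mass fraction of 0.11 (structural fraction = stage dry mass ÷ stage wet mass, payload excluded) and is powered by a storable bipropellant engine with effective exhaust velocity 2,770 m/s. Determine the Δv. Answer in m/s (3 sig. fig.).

Δv ≈ 5130 m/s

Stage wet mass = m₀ − payload = 168,000 − 8,850 = 159,150 kg.
Stage dry mass = ε × stage wet mass = 0.11 × 159,150 = 17,506.5 kg.
Burnout mass m_f = stage dry + payload = 17,506.5 + 8,850 = 26,356.5 kg.
Δv = v_e · ln(168,000/26,356.5) = 2770.0 × ln(6.374) = 2770.0 × 1.8522 ≈ 5131 m/s.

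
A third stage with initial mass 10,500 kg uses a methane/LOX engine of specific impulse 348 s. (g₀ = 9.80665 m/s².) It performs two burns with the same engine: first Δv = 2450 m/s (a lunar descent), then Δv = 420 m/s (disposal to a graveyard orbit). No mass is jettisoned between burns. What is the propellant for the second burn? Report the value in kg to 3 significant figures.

propellant for the second burn ≈ 593 kg

v_e = Isp · g₀ = 348 × 9.80665 = 3412.7 m/s.
After the first burn: m = 10500 × exp(−2450/3412.7) = 10500 × 0.48777 = 5,121.59 kg.
After the second burn: m = 5,121.59 × exp(−420/3412.7) = 5,121.59 × 0.88420 = 4,528.51 kg.
Second-burn propellant = 5,121.59 − 4,528.51 = 593.08 kg.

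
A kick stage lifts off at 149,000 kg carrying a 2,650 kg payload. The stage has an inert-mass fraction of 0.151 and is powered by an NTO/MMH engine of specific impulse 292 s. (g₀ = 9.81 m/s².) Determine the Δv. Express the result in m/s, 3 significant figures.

Δv ≈ 5140 m/s

Stage wet mass = m₀ − payload = 149,000 − 2,650 = 146,350 kg.
Stage dry mass = ε × stage wet mass = 0.151 × 146,350 = 22,098.9 kg.
Burnout mass m_f = stage dry + payload = 22,098.9 + 2,650 = 24,748.9 kg.
v_e = Isp · g₀ = 292 × 9.81 = 2864.5 m/s.
From the ideal rocket equation, Δv = v_e · ln(149,000/24,748.9) = 2864.5 × ln(6.02) = 2864.5 × 1.7952 ≈ 5142 m/s.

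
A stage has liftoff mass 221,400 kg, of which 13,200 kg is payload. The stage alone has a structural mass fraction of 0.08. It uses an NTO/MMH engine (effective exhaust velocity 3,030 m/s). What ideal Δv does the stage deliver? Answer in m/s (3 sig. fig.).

Stage wet mass = m₀ − payload = 221,400 − 13,200 = 208,200 kg.
Stage dry mass = ε × stage wet mass = 0.08 × 208,200 = 16,656 kg.
Burnout mass m_f = stage dry + payload = 16,656 + 13,200 = 29,856 kg.
By the Tsiolkovsky rocket equation, Δv = v_e · ln(221,400/29,856) = 3030.0 × ln(7.416) = 3030.0 × 2.0036 ≈ 6071 m/s.

Δv ≈ 6070 m/s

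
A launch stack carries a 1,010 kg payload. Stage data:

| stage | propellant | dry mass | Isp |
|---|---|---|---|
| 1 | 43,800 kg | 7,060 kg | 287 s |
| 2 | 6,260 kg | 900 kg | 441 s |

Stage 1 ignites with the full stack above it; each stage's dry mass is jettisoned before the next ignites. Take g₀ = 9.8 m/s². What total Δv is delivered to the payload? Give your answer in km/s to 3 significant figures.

Δv ≈ 10.1 km/s

Ignition mass of stage 1 = 43,800+7,060 + 6,260+900 + 1,010 = 59,030 kg.
Stage 1: m₀ = 59,030 kg, m_f = 59,030 − 43,800 = 15,230 kg; Δv = 287×9.8×ln(3.876) = 2812.6×1.3548 ≈ 3810 m/s.
Stage 2: m₀ = 8,170 kg, m_f = 8,170 − 6,260 = 1,910 kg; Δv = 441×9.8×ln(4.277) = 4321.8×1.4534 ≈ 6281 m/s.
Total Δv = 3810 + 6281 = 10091 m/s.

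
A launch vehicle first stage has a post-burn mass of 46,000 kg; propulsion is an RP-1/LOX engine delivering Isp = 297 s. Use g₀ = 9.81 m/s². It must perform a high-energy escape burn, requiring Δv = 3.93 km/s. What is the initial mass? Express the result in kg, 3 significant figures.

initial mass ≈ 177000 kg

v_e = Isp · g₀ = 297 × 9.81 = 2913.6 m/s.
By the Tsiolkovsky rocket equation, m₀/m_f = exp(Δv / v_e) = exp(3930 / 2913.6) = exp(1.3489) = 3.8530.
m₀ = m_f × 3.8530 = 46,000 × 3.8530 = 177,238 kg.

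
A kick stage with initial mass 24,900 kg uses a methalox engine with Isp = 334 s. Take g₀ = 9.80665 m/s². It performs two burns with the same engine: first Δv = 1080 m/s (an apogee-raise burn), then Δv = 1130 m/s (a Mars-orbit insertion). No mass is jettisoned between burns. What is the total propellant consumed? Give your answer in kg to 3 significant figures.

total propellant consumed ≈ 12200 kg

v_e = Isp · g₀ = 334 × 9.80665 = 3275.4 m/s.
After the first burn: m = 24900 × exp(−1080/3275.4) = 24900 × 0.71912 = 17,906.1 kg.
After the second burn: m = 17,906.1 × exp(−1130/3275.4) = 17,906.1 × 0.70822 = 12,681.5 kg.
Total propellant = m₀ − m_final = 24900 − 12,681.5 = 12,218.5 kg.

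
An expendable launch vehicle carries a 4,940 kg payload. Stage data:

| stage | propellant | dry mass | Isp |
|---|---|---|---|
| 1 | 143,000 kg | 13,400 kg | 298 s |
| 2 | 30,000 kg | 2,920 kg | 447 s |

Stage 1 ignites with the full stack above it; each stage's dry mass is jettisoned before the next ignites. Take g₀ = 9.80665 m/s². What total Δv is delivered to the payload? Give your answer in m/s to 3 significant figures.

Δv ≈ 10800 m/s

Ignition mass of stage 1 = 143,000+13,400 + 30,000+2,920 + 4,940 = 194,260 kg.
Stage 1: m₀ = 194,260 kg, m_f = 194,260 − 143,000 = 51,260 kg; Δv = 298×9.80665×ln(3.79) = 2922.4×1.3323 ≈ 3893 m/s.
Stage 2: m₀ = 37,860 kg, m_f = 37,860 − 30,000 = 7,860 kg; Δv = 447×9.80665×ln(4.817) = 4383.6×1.5721 ≈ 6891 m/s.
Total Δv = 3893 + 6891 = 10784 m/s.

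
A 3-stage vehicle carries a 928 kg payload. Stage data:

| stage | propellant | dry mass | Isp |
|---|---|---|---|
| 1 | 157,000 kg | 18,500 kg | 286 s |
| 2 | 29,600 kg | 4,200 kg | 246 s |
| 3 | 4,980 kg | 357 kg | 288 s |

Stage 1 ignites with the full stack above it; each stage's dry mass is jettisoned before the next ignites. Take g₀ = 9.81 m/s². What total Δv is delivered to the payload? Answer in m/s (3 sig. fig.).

Ignition mass of stage 1 = 157,000+18,500 + 29,600+4,200 + 4,980+357 + 928 = 215,565 kg.
Stage 1: m₀ = 215,565 kg, m_f = 215,565 − 157,000 = 58,565 kg; Δv = 286×9.81×ln(3.681) = 2805.7×1.3031 ≈ 3656 m/s.
Stage 2: m₀ = 40,065 kg, m_f = 40,065 − 29,600 = 10,465 kg; Δv = 246×9.81×ln(3.828) = 2413.3×1.3425 ≈ 3240 m/s.
Stage 3: m₀ = 6,265 kg, m_f = 6,265 − 4,980 = 1,285 kg; Δv = 288×9.81×ln(4.875) = 2825.3×1.5842 ≈ 4476 m/s.
Total Δv = 3656 + 3240 + 4476 = 11372 m/s.

Δv ≈ 11400 m/s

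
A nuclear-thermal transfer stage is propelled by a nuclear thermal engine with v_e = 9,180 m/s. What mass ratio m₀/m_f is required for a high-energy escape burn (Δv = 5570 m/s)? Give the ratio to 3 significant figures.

Using Δv = v_e ln(m₀/m_f): m₀/m_f = exp(Δv / v_e) = exp(5570 / 9180.0) = exp(0.6068) = 1.8345.

mass ratio ≈ 1.83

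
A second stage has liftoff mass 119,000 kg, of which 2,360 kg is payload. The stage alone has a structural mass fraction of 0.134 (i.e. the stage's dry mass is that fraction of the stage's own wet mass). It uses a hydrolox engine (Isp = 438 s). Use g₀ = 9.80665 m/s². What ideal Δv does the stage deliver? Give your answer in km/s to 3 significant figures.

Stage wet mass = m₀ − payload = 119,000 − 2,360 = 116,640 kg.
Stage dry mass = ε × stage wet mass = 0.134 × 116,640 = 15,629.8 kg.
Burnout mass m_f = stage dry + payload = 15,629.8 + 2,360 = 17,989.8 kg.
v_e = Isp · g₀ = 438 × 9.80665 = 4295.3 m/s.
By the Tsiolkovsky rocket equation, Δv = v_e · ln(119,000/17,989.8) = 4295.3 × ln(6.615) = 4295.3 × 1.8893 ≈ 8115 m/s.

Δv ≈ 8.12 km/s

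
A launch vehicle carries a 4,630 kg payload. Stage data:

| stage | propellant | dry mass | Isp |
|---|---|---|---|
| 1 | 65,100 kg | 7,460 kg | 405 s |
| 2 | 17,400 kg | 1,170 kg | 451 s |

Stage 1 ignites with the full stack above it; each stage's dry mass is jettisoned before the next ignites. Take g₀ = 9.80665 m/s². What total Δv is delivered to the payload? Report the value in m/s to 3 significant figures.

Δv ≈ 10700 m/s

Ignition mass of stage 1 = 65,100+7,460 + 17,400+1,170 + 4,630 = 95,760 kg.
Stage 1: m₀ = 95,760 kg, m_f = 95,760 − 65,100 = 30,660 kg; Δv = 405×9.80665×ln(3.123) = 3971.7×1.1389 ≈ 4523 m/s.
Stage 2: m₀ = 23,200 kg, m_f = 23,200 − 17,400 = 5,800 kg; Δv = 451×9.80665×ln(4) = 4422.8×1.3863 ≈ 6131 m/s.
Total Δv = 4523 + 6131 = 10654 m/s.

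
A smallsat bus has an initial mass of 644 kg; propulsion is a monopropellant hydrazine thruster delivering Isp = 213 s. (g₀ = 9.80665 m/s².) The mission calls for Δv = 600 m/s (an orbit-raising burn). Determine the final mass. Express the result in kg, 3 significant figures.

v_e = Isp · g₀ = 213 × 9.80665 = 2088.8 m/s.
From the ideal rocket equation, m₀/m_f = exp(Δv / v_e) = exp(600 / 2088.8) = exp(0.2872) = 1.3327.
m_f = m₀ / 1.3327 = 644 / 1.3327 = 483.23 kg.

final mass ≈ 483 kg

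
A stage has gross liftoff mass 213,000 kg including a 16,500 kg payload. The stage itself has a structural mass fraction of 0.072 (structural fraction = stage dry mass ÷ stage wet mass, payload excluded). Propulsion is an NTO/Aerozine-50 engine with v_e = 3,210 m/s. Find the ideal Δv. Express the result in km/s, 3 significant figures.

Stage wet mass = m₀ − payload = 213,000 − 16,500 = 196,500 kg.
Stage dry mass = ε × stage wet mass = 0.072 × 196,500 = 14,148 kg.
Burnout mass m_f = stage dry + payload = 14,148 + 16,500 = 30,648 kg.
By the Tsiolkovsky rocket equation, Δv = v_e · ln(213,000/30,648) = 3210.0 × ln(6.95) = 3210.0 × 1.9387 ≈ 6223 m/s.

Δv ≈ 6.22 km/s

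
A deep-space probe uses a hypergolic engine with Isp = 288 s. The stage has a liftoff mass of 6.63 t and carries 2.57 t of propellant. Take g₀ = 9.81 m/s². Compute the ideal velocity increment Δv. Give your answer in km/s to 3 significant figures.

Δv ≈ 1.39 km/s

v_e = Isp · g₀ = 288 × 9.81 = 2825.3 m/s.
m_f = m₀ − m_prop = 6.63 − 2.57 = 4.06 t.
Δv = v_e · ln(m₀/m_f) = 2825.3 × ln(1.633) = 2825.3 × 0.4904 ≈ 1385.6 m/s.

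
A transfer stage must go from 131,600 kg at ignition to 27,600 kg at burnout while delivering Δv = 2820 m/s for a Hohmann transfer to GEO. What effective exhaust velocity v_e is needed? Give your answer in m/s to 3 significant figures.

v_e ≈ 1810 m/s

ln(m₀/m_f) = ln(131600/27600) = ln(4.768) = 1.5620.
v_e = Δv / ln(m₀/m_f) = 2820 / 1.5620 = 1805.4 m/s.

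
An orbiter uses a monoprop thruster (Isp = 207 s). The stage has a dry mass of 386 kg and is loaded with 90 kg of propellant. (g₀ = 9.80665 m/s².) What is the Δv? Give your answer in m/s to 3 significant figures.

v_e = Isp · g₀ = 207 × 9.80665 = 2030.0 m/s.
m₀ = m_dry + m_prop = 386 + 90 = 476 kg.
Δv = v_e · ln(m₀/m_f) = 2030.0 × ln(1.233) = 2030.0 × 0.2096 ≈ 425.4 m/s.

Δv ≈ 425 m/s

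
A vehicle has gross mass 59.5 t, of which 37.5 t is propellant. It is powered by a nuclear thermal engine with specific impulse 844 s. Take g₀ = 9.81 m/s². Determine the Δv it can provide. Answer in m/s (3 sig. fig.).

Δv ≈ 8240 m/s

v_e = Isp · g₀ = 844 × 9.81 = 8279.6 m/s.
m_f = m₀ − m_prop = 59.5 − 37.5 = 22 t.
Δv = v_e · ln(m₀/m_f) = 8279.6 × ln(2.705) = 8279.6 × 0.9949 ≈ 8237.7 m/s.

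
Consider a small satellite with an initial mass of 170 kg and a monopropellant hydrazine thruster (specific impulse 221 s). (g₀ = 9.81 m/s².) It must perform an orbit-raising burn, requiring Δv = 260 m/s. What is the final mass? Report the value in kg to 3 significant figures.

final mass ≈ 151 kg

v_e = Isp · g₀ = 221 × 9.81 = 2168.0 m/s.
Rocket equation: m₀/m_f = exp(Δv / v_e) = exp(260 / 2168.0) = exp(0.1199) = 1.1274.
m_f = m₀ / 1.1274 = 170 / 1.1274 = 150.789 kg.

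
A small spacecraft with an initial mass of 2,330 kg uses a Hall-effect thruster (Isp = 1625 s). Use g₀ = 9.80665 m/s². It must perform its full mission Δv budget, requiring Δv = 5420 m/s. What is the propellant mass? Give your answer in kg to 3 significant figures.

v_e = Isp · g₀ = 1625 × 9.80665 = 15935.8 m/s.
By the Tsiolkovsky rocket equation, m₀/m_f = exp(Δv / v_e) = exp(5420 / 15935.8) = exp(0.3401) = 1.4051.
m_f = 2,330 / 1.4051 = 1,658.24 kg, so propellant = m₀ − m_f = 2,330 − 1,658.24 = 671.76 kg.

propellant mass ≈ 672 kg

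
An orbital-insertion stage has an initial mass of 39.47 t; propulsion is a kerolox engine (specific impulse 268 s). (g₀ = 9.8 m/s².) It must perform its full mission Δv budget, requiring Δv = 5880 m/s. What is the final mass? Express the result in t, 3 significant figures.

v_e = Isp · g₀ = 268 × 9.8 = 2626.4 m/s.
m₀/m_f = exp(Δv / v_e) = exp(5880 / 2626.4) = exp(2.2388) = 9.3821.
m_f = m₀ / 9.3821 = 39.47 / 9.3821 = 4.20695 t.

final mass ≈ 4.21 t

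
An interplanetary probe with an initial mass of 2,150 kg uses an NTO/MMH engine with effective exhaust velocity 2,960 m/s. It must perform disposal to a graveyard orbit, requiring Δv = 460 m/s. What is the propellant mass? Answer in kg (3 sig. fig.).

propellant mass ≈ 309 kg

m₀/m_f = exp(Δv / v_e) = exp(460 / 2960.0) = exp(0.1554) = 1.1681.
m_f = 2,150 / 1.1681 = 1,840.6 kg, so propellant = m₀ − m_f = 2,150 − 1,840.6 = 309.4 kg.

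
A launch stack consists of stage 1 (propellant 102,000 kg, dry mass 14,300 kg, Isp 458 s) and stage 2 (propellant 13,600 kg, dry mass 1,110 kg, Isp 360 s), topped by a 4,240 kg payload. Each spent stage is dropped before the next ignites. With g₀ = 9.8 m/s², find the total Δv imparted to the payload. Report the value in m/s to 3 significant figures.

Ignition mass of stage 1 = 102,000+14,300 + 13,600+1,110 + 4,240 = 135,250 kg.
Stage 1: m₀ = 135,250 kg, m_f = 135,250 − 102,000 = 33,250 kg; Δv = 458×9.8×ln(4.068) = 4488.4×1.4031 ≈ 6298 m/s.
Stage 2: m₀ = 18,950 kg, m_f = 18,950 − 13,600 = 5,350 kg; Δv = 360×9.8×ln(3.542) = 3528.0×1.2647 ≈ 4462 m/s.
Total Δv = 6298 + 4462 = 10760 m/s.

Δv ≈ 10800 m/s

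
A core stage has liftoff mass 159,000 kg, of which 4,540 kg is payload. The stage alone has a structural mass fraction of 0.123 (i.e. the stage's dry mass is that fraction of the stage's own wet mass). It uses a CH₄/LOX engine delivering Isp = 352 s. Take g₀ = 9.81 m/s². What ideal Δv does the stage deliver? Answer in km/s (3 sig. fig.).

Stage wet mass = m₀ − payload = 159,000 − 4,540 = 154,460 kg.
Stage dry mass = ε × stage wet mass = 0.123 × 154,460 = 18,998.6 kg.
Burnout mass m_f = stage dry + payload = 18,998.6 + 4,540 = 23,538.6 kg.
v_e = Isp · g₀ = 352 × 9.81 = 3453.1 m/s.
Δv = v_e · ln(159,000/23,538.6) = 3453.1 × ln(6.755) = 3453.1 × 1.9103 ≈ 6596 m/s.

Δv ≈ 6.60 km/s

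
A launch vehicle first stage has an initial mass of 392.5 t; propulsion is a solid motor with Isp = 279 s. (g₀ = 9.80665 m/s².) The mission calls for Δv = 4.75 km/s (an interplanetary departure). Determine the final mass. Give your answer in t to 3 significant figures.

final mass ≈ 69.2 t

v_e = Isp · g₀ = 279 × 9.80665 = 2736.1 m/s.
Using Δv = v_e ln(m₀/m_f): m₀/m_f = exp(Δv / v_e) = exp(4750 / 2736.1) = exp(1.7361) = 5.6750.
m_f = m₀ / 5.6750 = 392.5 / 5.6750 = 69.163 t.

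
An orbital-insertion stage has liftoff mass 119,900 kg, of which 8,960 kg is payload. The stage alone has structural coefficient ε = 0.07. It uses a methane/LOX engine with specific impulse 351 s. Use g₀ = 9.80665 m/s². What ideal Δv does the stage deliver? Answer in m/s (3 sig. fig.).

Δv ≈ 6780 m/s

Stage wet mass = m₀ − payload = 119,900 − 8,960 = 110,940 kg.
Stage dry mass = ε × stage wet mass = 0.07 × 110,940 = 7,765.8 kg.
Burnout mass m_f = stage dry + payload = 7,765.8 + 8,960 = 16,725.8 kg.
v_e = Isp · g₀ = 351 × 9.80665 = 3442.1 m/s.
Δv = v_e · ln(119,900/16,725.8) = 3442.1 × ln(7.169) = 3442.1 × 1.9697 ≈ 6780 m/s.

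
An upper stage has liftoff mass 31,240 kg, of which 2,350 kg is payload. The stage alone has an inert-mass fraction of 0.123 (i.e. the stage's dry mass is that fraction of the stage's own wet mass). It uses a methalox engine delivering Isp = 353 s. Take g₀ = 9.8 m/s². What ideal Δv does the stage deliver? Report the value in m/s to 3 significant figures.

Stage wet mass = m₀ − payload = 31,240 − 2,350 = 28,890 kg.
Stage dry mass = ε × stage wet mass = 0.123 × 28,890 = 3,553.47 kg.
Burnout mass m_f = stage dry + payload = 3,553.47 + 2,350 = 5,903.47 kg.
v_e = Isp · g₀ = 353 × 9.8 = 3459.4 m/s.
Δv = v_e · ln(31,240/5,903.47) = 3459.4 × ln(5.292) = 3459.4 × 1.6662 ≈ 5764 m/s.

Δv ≈ 5760 m/s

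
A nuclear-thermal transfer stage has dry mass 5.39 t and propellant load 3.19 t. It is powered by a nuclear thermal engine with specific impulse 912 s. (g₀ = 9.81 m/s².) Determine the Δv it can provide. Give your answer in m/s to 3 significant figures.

Δv ≈ 4160 m/s

v_e = Isp · g₀ = 912 × 9.81 = 8946.7 m/s.
m₀ = m_dry + m_prop = 5.39 + 3.19 = 8.58 t.
Δv = v_e · ln(m₀/m_f) = 8946.7 × ln(1.592) = 8946.7 × 0.4649 ≈ 4159.2 m/s.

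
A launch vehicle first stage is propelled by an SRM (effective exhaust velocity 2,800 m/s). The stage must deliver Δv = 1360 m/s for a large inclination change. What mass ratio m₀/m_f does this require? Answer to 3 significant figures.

mass ratio ≈ 1.63

m₀/m_f = exp(Δv / v_e) = exp(1360 / 2800.0) = exp(0.4857) = 1.6253.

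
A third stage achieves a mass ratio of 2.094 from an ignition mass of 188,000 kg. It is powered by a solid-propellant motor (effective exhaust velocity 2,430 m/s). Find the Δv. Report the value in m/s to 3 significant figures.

Δv ≈ 1800 m/s

Δv = v_e · ln(2.094) = 2430.0 × 0.7391 ≈ 1796.0 m/s.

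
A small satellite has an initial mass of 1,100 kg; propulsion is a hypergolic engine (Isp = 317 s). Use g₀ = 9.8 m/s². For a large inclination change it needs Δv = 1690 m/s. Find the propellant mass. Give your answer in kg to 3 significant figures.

propellant mass ≈ 462 kg

v_e = Isp · g₀ = 317 × 9.8 = 3106.6 m/s.
Using Δv = v_e ln(m₀/m_f): m₀/m_f = exp(Δv / v_e) = exp(1690 / 3106.6) = exp(0.5440) = 1.7229.
m_f = 1,100 / 1.7229 = 638.458 kg, so propellant = m₀ − m_f = 1,100 − 638.458 = 461.542 kg.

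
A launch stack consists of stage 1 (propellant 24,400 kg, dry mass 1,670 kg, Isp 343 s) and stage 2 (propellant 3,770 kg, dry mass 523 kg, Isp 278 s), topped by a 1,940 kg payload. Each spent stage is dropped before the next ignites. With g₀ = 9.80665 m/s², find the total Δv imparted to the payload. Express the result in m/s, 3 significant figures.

Δv ≈ 7270 m/s

Ignition mass of stage 1 = 24,400+1,670 + 3,770+523 + 1,940 = 32,303 kg.
Stage 1: m₀ = 32,303 kg, m_f = 32,303 − 24,400 = 7,903 kg; Δv = 343×9.80665×ln(4.087) = 3363.7×1.4079 ≈ 4736 m/s.
Stage 2: m₀ = 6,233 kg, m_f = 6,233 − 3,770 = 2,463 kg; Δv = 278×9.80665×ln(2.531) = 2726.2×0.9285 ≈ 2531 m/s.
Total Δv = 4736 + 2531 = 7267 m/s.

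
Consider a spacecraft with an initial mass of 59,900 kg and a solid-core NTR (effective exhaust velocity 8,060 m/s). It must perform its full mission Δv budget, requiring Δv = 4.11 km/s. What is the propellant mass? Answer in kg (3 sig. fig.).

propellant mass ≈ 23900 kg

Using Δv = v_e ln(m₀/m_f): m₀/m_f = exp(Δv / v_e) = exp(4110 / 8060.0) = exp(0.5099) = 1.6652.
m_f = 59,900 / 1.6652 = 35,971.7 kg, so propellant = m₀ − m_f = 59,900 − 35,971.7 = 23,928.3 kg.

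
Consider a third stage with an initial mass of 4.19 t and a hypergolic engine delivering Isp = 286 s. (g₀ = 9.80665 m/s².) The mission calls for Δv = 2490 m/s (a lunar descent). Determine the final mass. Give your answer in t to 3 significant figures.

v_e = Isp · g₀ = 286 × 9.80665 = 2804.7 m/s.
From the ideal rocket equation, m₀/m_f = exp(Δv / v_e) = exp(2490 / 2804.7) = exp(0.8878) = 2.4298.
m_f = m₀ / 2.4298 = 4.19 / 2.4298 = 1.72442 t.

final mass ≈ 1.72 t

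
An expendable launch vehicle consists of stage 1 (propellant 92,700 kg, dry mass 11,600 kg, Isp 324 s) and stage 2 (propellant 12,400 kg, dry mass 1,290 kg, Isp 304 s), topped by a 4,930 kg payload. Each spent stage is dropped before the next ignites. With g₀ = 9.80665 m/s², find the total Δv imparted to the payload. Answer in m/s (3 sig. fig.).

Ignition mass of stage 1 = 92,700+11,600 + 12,400+1,290 + 4,930 = 122,920 kg.
Stage 1: m₀ = 122,920 kg, m_f = 122,920 − 92,700 = 30,220 kg; Δv = 324×9.80665×ln(4.068) = 3177.4×1.4030 ≈ 4458 m/s.
Stage 2: m₀ = 18,620 kg, m_f = 18,620 − 12,400 = 6,220 kg; Δv = 304×9.80665×ln(2.994) = 2981.2×1.0965 ≈ 3269 m/s.
Total Δv = 4458 + 3269 = 7727 m/s.

Δv ≈ 7730 m/s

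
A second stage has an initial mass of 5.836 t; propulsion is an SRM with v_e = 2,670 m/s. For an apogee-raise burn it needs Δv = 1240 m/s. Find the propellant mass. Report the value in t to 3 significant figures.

Rocket equation: m₀/m_f = exp(Δv / v_e) = exp(1240 / 2670.0) = exp(0.4644) = 1.5911.
m_f = 5.836 / 1.5911 = 3.6679 t, so propellant = m₀ − m_f = 5.836 − 3.6679 = 2.1681 t.

propellant mass ≈ 2.17 t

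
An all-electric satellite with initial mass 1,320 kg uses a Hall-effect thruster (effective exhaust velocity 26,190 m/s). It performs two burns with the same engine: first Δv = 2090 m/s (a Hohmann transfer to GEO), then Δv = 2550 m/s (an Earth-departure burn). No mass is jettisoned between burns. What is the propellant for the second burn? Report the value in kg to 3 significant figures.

propellant for the second burn ≈ 113 kg

After the first burn: m = 1320 × exp(−2090/26190.0) = 1320 × 0.92330 = 1,218.76 kg.
After the second burn: m = 1,218.76 × exp(−2550/26190.0) = 1,218.76 × 0.90722 = 1,105.68 kg.
Second-burn propellant = 1,218.76 − 1,105.68 = 113.08 kg.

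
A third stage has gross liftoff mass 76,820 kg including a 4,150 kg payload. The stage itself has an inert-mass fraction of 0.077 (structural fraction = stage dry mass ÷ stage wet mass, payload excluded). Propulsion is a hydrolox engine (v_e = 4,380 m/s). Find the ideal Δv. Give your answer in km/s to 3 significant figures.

Stage wet mass = m₀ − payload = 76,820 − 4,150 = 72,670 kg.
Stage dry mass = ε × stage wet mass = 0.077 × 72,670 = 5,595.59 kg.
Burnout mass m_f = stage dry + payload = 5,595.59 + 4,150 = 9,745.59 kg.
Using Δv = v_e ln(m₀/m_f): Δv = v_e · ln(76,820/9,745.59) = 4380.0 × ln(7.883) = 4380.0 × 2.0647 ≈ 9043 m/s.

Δv ≈ 9.04 km/s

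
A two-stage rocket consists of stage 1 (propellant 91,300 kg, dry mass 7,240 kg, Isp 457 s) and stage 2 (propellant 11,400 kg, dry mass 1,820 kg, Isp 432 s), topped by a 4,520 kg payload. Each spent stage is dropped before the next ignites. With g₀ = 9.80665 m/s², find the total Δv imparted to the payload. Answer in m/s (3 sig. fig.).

Δv ≈ 11300 m/s

Ignition mass of stage 1 = 91,300+7,240 + 11,400+1,820 + 4,520 = 116,280 kg.
Stage 1: m₀ = 116,280 kg, m_f = 116,280 − 91,300 = 24,980 kg; Δv = 457×9.80665×ln(4.655) = 4481.6×1.5379 ≈ 6892 m/s.
Stage 2: m₀ = 17,740 kg, m_f = 17,740 − 11,400 = 6,340 kg; Δv = 432×9.80665×ln(2.798) = 4236.5×1.0289 ≈ 4359 m/s.
Total Δv = 6892 + 4359 = 11251 m/s.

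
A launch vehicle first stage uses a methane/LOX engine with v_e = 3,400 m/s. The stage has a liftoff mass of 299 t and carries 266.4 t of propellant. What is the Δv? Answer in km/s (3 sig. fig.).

m_f = m₀ − m_prop = 299 − 266.4 = 32.6 t.
By the Tsiolkovsky rocket equation, Δv = v_e · ln(m₀/m_f) = 3400.0 × ln(9.172) = 3400.0 × 2.2161 ≈ 7534.8 m/s.

Δv ≈ 7.53 km/s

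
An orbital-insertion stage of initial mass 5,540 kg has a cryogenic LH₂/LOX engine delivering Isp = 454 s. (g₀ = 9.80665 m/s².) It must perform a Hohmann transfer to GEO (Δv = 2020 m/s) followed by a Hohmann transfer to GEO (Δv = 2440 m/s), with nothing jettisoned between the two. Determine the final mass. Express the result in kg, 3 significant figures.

final mass ≈ 2030 kg

v_e = Isp · g₀ = 454 × 9.80665 = 4452.2 m/s.
After the first burn: m = 5540 × exp(−2020/4452.2) = 5540 × 0.63527 = 3,519.4 kg.
After the second burn: m = 3,519.4 × exp(−2440/4452.2) = 3,519.4 × 0.57808 = 2,034.49 kg.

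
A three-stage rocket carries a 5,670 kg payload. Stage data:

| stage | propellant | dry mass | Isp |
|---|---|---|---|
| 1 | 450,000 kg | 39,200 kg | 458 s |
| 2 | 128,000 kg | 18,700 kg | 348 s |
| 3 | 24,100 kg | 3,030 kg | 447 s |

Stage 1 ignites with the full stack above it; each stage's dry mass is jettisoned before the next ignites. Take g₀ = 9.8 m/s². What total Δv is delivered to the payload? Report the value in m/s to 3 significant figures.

Ignition mass of stage 1 = 450,000+39,200 + 128,000+18,700 + 24,100+3,030 + 5,670 = 668,700 kg.
Stage 1: m₀ = 668,700 kg, m_f = 668,700 − 450,000 = 218,700 kg; Δv = 458×9.8×ln(3.058) = 4488.4×1.1176 ≈ 5016 m/s.
Stage 2: m₀ = 179,500 kg, m_f = 179,500 − 128,000 = 51,500 kg; Δv = 348×9.8×ln(3.485) = 3410.4×1.2486 ≈ 4258 m/s.
Stage 3: m₀ = 32,800 kg, m_f = 32,800 − 24,100 = 8,700 kg; Δv = 447×9.8×ln(3.77) = 4380.6×1.3271 ≈ 5814 m/s.
Total Δv = 5016 + 4258 + 5814 = 15088 m/s.

Δv ≈ 15100 m/s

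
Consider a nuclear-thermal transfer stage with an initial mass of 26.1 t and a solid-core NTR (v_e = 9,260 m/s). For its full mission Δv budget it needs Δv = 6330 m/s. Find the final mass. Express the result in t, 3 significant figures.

final mass ≈ 13.2 t

Rocket equation: m₀/m_f = exp(Δv / v_e) = exp(6330 / 9260.0) = exp(0.6836) = 1.9810.
m_f = m₀ / 1.9810 = 26.1 / 1.9810 = 13.1752 t.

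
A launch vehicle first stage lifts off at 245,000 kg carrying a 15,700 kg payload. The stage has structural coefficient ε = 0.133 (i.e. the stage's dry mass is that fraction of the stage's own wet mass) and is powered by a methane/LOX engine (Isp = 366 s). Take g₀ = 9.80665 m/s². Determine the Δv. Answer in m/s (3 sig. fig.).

Δv ≈ 5990 m/s

Stage wet mass = m₀ − payload = 245,000 − 15,700 = 229,300 kg.
Stage dry mass = ε × stage wet mass = 0.133 × 229,300 = 30,496.9 kg.
Burnout mass m_f = stage dry + payload = 30,496.9 + 15,700 = 46,196.9 kg.
v_e = Isp · g₀ = 366 × 9.80665 = 3589.2 m/s.
Rocket equation: Δv = v_e · ln(245,000/46,196.9) = 3589.2 × ln(5.303) = 3589.2 × 1.6683 ≈ 5988 m/s.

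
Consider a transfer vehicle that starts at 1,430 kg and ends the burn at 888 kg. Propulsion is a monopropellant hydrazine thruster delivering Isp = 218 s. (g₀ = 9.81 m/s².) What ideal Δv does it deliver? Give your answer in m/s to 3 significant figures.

v_e = Isp · g₀ = 218 × 9.81 = 2138.6 m/s.
Δv = v_e · ln(m₀/m_f) = 2138.6 × ln(1.61) = 2138.6 × 0.4765 ≈ 1018.9 m/s.

Δv ≈ 1020 m/s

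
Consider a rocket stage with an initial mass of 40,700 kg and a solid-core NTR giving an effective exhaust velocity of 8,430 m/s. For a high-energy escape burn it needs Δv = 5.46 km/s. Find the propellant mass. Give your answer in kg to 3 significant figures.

m₀/m_f = exp(Δv / v_e) = exp(5460 / 8430.0) = exp(0.6477) = 1.9111.
m_f = 40,700 / 1.9111 = 21,296.6 kg, so propellant = m₀ − m_f = 40,700 − 21,296.6 = 19,403.4 kg.

propellant mass ≈ 19400 kg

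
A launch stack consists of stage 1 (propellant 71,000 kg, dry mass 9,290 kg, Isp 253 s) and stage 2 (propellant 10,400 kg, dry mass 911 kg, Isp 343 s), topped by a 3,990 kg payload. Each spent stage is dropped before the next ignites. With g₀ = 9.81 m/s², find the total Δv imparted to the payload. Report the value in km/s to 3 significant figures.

Ignition mass of stage 1 = 71,000+9,290 + 10,400+911 + 3,990 = 95,591 kg.
Stage 1: m₀ = 95,591 kg, m_f = 95,591 − 71,000 = 24,591 kg; Δv = 253×9.81×ln(3.887) = 2481.9×1.3577 ≈ 3370 m/s.
Stage 2: m₀ = 15,301 kg, m_f = 15,301 − 10,400 = 4,901 kg; Δv = 343×9.81×ln(3.122) = 3364.8×1.1385 ≈ 3831 m/s.
Total Δv = 3370 + 3831 = 7201 m/s.

Δv ≈ 7.20 km/s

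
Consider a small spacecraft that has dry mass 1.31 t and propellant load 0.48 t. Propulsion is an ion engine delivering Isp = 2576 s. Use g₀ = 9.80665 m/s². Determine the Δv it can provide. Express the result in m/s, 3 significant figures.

Δv ≈ 7890 m/s

v_e = Isp · g₀ = 2576 × 9.80665 = 25261.9 m/s.
m₀ = m_dry + m_prop = 1.31 + 0.48 = 1.79 t.
From the ideal rocket equation, Δv = v_e · ln(m₀/m_f) = 25261.9 × ln(1.366) = 25261.9 × 0.3122 ≈ 7886.5 m/s.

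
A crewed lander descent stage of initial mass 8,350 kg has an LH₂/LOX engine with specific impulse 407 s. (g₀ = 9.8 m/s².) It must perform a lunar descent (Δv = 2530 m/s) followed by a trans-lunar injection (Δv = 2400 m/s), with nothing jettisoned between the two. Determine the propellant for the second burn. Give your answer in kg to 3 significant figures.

v_e = Isp · g₀ = 407 × 9.8 = 3988.6 m/s.
After the first burn: m = 8350 × exp(−2530/3988.6) = 8350 × 0.53030 = 4,428.01 kg.
After the second burn: m = 4,428.01 × exp(−2400/3988.6) = 4,428.01 × 0.54787 = 2,425.97 kg.
Second-burn propellant = 4,428.01 − 2,425.97 = 2,002.04 kg.

propellant for the second burn ≈ 2000 kg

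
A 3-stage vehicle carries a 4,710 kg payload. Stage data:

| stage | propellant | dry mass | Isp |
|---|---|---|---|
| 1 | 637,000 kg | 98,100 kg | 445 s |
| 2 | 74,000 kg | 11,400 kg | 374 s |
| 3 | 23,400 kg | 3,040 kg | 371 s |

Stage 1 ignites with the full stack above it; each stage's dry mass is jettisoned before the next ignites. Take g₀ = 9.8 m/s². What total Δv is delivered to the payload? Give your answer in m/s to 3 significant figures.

Ignition mass of stage 1 = 637,000+98,100 + 74,000+11,400 + 23,400+3,040 + 4,710 = 851,650 kg.
Stage 1: m₀ = 851,650 kg, m_f = 851,650 − 637,000 = 214,650 kg; Δv = 445×9.8×ln(3.968) = 4361.0×1.3782 ≈ 6010 m/s.
Stage 2: m₀ = 116,550 kg, m_f = 116,550 − 74,000 = 42,550 kg; Δv = 374×9.8×ln(2.739) = 3665.2×1.0076 ≈ 3693 m/s.
Stage 3: m₀ = 31,150 kg, m_f = 31,150 − 23,400 = 7,750 kg; Δv = 371×9.8×ln(4.019) = 3635.8×1.3911 ≈ 5058 m/s.
Total Δv = 6010 + 3693 + 5058 = 14761 m/s.

Δv ≈ 14800 m/s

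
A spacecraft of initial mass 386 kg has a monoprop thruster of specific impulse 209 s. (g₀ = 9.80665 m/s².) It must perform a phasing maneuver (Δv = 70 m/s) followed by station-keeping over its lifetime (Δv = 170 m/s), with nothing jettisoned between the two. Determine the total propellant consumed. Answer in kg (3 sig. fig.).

total propellant consumed ≈ 42.7 kg

v_e = Isp · g₀ = 209 × 9.80665 = 2049.6 m/s.
After the first burn: m = 386 × exp(−70/2049.6) = 386 × 0.96642 = 373.038 kg.
After the second burn: m = 373.038 × exp(−170/2049.6) = 373.038 × 0.92040 = 343.344 kg.
Total propellant = m₀ − m_final = 386 − 343.344 = 42.656 kg.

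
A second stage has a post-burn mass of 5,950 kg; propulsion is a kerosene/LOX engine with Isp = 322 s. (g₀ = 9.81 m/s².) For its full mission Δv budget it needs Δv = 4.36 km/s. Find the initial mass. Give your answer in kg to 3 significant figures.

initial mass ≈ 23700 kg

v_e = Isp · g₀ = 322 × 9.81 = 3158.8 m/s.
By the Tsiolkovsky rocket equation, m₀/m_f = exp(Δv / v_e) = exp(4360 / 3158.8) = exp(1.3803) = 3.9759.
m₀ = m_f × 3.9759 = 5,950 × 3.9759 = 23,656.6 kg.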